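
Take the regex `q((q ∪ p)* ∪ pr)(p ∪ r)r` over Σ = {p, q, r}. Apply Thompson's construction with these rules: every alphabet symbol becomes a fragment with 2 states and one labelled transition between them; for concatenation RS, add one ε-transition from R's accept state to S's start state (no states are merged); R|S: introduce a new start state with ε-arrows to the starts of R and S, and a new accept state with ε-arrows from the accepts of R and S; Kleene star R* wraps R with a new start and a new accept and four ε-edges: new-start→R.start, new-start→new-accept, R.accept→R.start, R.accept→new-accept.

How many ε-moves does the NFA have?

20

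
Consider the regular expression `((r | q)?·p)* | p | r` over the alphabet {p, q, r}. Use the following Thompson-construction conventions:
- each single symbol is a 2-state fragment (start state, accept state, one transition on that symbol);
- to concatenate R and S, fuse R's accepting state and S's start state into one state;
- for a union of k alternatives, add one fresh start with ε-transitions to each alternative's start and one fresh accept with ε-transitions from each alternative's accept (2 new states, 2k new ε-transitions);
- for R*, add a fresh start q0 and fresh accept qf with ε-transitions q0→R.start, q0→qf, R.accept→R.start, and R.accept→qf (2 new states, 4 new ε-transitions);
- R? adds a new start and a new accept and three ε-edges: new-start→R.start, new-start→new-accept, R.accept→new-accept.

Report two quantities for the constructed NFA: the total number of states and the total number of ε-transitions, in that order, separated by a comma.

Recursing over subexpressions:
Each of the 5 symbol leaves contributes 2 states and 0 ε-transitions.
  r | q : 6 states, 4 ε-transitions
  (r | q)? : 8 states, 7 ε-transitions
  (r | q)?·p : 9 states, 7 ε-transitions
  ((r | q)?·p)* : 11 states, 11 ε-transitions
  ((r | q)?·p)* | p | r : 17 states, 17 ε-transitions

17, 17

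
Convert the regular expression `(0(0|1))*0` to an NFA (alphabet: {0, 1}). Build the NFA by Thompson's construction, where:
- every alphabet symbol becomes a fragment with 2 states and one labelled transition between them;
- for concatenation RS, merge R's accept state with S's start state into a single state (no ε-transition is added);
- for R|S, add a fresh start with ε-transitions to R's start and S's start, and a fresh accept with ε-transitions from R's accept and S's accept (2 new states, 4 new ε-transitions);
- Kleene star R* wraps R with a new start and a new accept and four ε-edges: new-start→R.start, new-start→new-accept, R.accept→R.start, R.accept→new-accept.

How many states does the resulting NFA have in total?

10

Per subexpression:
Each of the 4 symbol leaves contributes a 2-state fragment.
  0|1 : 6 states
  0(0|1) : 7 states
  (0(0|1))* : 9 states
  (0(0|1))*0 : 10 states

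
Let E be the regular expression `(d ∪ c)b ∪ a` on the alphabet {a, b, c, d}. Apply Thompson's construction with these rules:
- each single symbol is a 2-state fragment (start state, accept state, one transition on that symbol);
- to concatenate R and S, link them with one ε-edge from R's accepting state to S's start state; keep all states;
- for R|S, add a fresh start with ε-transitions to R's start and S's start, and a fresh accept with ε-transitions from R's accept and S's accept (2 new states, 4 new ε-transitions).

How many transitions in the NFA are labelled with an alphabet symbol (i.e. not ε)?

4

Per subexpression:
Each of the 4 symbol leaves contributes exactly 1 symbol transition.
  d ∪ c : 2 symbol transitions
  (d ∪ c)b : 3 symbol transitions
  (d ∪ c)b ∪ a : 4 symbol transitions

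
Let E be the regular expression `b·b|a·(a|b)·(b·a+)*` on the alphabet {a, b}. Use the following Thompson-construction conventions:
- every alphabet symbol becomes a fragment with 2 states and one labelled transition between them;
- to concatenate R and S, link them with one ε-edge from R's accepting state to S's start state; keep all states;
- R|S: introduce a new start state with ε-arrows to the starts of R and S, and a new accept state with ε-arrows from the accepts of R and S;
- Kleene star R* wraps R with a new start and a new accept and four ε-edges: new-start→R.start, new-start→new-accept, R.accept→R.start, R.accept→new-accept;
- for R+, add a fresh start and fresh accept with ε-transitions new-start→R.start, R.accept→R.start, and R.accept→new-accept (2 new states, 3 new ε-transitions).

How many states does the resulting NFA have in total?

Bottom-up over the parse tree:
Each of the 7 symbol leaves contributes a 2-state fragment.
  b·b → 4 states
  a|b → 6 states
  a+ → 4 states
  b·a+ → 6 states
  (b·a+)* → 8 states
  a·(a|b)·(b·a+)* → 16 states
  b·b|a·(a|b)·(b·a+)* → 22 states

22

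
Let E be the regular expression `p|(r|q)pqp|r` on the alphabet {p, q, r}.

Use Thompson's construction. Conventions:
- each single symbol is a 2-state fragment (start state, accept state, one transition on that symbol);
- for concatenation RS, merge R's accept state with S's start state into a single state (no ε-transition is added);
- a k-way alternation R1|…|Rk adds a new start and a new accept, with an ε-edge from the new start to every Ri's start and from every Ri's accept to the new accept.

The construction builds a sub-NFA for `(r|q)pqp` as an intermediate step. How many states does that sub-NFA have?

Fragment for `(r|q)pqp`:
Each of the 5 symbol leaves contributes a 2-state fragment.
  r|q — 6 states
  (r|q)pqp — 9 states

9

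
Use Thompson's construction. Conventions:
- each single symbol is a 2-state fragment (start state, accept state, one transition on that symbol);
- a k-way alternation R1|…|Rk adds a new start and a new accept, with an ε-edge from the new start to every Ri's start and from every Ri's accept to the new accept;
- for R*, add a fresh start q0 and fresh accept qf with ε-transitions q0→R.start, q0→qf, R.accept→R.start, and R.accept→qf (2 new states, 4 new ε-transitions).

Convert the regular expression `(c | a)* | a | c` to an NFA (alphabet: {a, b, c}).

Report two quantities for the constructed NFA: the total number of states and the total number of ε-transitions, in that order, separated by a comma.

14, 14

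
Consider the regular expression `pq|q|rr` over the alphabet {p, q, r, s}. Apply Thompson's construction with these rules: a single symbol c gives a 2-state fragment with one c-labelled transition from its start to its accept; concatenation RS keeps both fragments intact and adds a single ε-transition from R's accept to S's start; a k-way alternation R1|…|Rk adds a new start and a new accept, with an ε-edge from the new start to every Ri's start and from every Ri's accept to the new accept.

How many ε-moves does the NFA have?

8

Per subexpression:
Each of the 5 symbol leaves contributes 0 ε-transitions.
  pq — 1 ε-transition
  rr — 1 ε-transition
  pq|q|rr — 8 ε-transitions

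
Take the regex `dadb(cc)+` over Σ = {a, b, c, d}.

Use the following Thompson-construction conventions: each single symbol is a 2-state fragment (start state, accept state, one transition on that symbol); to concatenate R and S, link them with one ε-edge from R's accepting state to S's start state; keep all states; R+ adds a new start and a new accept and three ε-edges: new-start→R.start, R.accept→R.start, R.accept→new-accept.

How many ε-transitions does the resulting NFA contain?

Building bottom-up:
Each of the 6 symbol leaves contributes 0 ε-transitions.
  cc → 1 ε-transition
  (cc)+ → 4 ε-transitions
  dadb(cc)+ → 8 ε-transitions

8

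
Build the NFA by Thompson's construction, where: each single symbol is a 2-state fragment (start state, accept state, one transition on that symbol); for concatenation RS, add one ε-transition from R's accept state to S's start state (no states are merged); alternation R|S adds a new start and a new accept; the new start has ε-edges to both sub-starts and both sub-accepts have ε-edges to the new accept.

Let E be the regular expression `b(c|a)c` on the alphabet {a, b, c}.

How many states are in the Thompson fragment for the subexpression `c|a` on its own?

6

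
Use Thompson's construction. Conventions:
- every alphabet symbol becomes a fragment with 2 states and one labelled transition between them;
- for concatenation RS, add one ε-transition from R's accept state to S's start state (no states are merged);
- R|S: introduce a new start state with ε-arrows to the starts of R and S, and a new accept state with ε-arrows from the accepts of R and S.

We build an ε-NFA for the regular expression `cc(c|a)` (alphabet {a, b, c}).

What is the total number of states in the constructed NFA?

Bottom-up over the parse tree:
Each of the 4 symbol leaves contributes a 2-state fragment.
  c|a = 6 states
  cc(c|a) = 10 states

10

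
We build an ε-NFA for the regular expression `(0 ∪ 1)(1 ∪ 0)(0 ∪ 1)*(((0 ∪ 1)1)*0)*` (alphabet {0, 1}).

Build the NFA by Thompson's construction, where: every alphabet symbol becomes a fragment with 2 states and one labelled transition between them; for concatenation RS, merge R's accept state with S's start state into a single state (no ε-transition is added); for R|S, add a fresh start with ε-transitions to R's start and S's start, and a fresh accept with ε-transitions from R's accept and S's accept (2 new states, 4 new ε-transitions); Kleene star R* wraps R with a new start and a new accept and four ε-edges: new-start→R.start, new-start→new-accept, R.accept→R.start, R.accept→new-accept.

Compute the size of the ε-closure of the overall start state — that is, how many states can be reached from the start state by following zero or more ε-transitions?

Work bottom-up. For each fragment F, track |ε-closure(F.start)| and whether F's accept lies in that closure (i.e. whether F accepts ε). A single-symbol fragment has closure size 1 and does not accept ε.
  0 ∪ 1 → new start ε-reaches every alternative's start; none of them accept ε, so the new accept is not reached: |ε-closure| = 1 + 1 + 1 = 3
  1 ∪ 0 → new start ε-reaches every alternative's start; none of them accept ε, so the new accept is not reached: |ε-closure| = 1 + 1 + 1 = 3
  0 ∪ 1 → new start ε-reaches every alternative's start; none of them accept ε, so the new accept is not reached: |ε-closure| = 1 + 1 + 1 = 3
  (0 ∪ 1)* → |ε-closure| = 1 (new start) + 3 (body) + 1 (new accept) = 5
  0 ∪ 1 → |ε-closure| = 1 + 1 + 1 = 3 (the new accept is not ε-reachable since no branch accepts ε)
  (0 ∪ 1)1 → |ε-closure| equals the left operand's closure size = 3 (its accept is not ε-reachable, so the closure stops there)
  ((0 ∪ 1)1)* → the star's fresh start ε-reaches both the body's start and the fresh accept: |ε-closure| = 2 + 3 = 5
  ((0 ∪ 1)1)*0 → the left operand accepts ε, so the closure extends into the next operand (the shared merged state is already counted); |ε-closure| = 5 + (1−1) = 5
  (((0 ∪ 1)1)*0)* → the star's fresh start ε-reaches both the body's start and the fresh accept: |ε-closure| = 2 + 5 = 7
  (0 ∪ 1)(1 ∪ 0)(0 ∪ 1)*(((0 ∪ 1)1)*0)* → same as the first factor's closure: |ε-closure| = 3

3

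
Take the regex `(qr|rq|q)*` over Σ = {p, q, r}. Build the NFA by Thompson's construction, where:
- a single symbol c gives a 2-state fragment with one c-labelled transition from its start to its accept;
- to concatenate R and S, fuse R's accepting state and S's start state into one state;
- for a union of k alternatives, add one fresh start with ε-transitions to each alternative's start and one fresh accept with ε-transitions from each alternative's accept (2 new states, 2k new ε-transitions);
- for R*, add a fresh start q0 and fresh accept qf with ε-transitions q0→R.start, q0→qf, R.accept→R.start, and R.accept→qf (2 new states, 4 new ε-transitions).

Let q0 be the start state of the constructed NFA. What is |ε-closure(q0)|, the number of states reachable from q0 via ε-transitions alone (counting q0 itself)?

Let C(F) = |ε-closure(F.start)| within fragment F, and note whether F accepts ε. Symbol fragments have C = 1 and do not accept ε. Then:
  qr : same as the first factor's closure: |closure| = 1
  rq : same as the first factor's closure: |closure| = 1
  qr|rq|q : |closure| = 1 + 1 + 1 + 1 = 4 (the new accept is not ε-reachable since no branch accepts ε)
  (qr|rq|q)* : the star's fresh start ε-reaches both the body's start and the fresh accept: |closure| = 2 + 4 = 6

6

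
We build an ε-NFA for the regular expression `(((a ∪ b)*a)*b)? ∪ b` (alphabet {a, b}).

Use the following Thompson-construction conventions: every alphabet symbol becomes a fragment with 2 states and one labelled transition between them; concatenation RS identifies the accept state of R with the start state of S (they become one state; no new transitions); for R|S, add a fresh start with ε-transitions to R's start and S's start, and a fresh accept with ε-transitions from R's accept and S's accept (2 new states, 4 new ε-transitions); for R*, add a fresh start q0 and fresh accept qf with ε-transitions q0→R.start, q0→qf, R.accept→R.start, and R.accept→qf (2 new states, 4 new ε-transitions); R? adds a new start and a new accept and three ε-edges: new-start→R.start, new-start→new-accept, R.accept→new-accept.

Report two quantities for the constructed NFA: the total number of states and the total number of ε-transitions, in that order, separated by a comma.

Recursing over subexpressions:
Each of the 5 symbol leaves contributes 2 states and 0 ε-transitions.
  a ∪ b : 6 states, 4 ε-transitions
  (a ∪ b)* : 8 states, 8 ε-transitions
  (a ∪ b)*a : 9 states, 8 ε-transitions
  ((a ∪ b)*a)* : 11 states, 12 ε-transitions
  ((a ∪ b)*a)*b : 12 states, 12 ε-transitions
  (((a ∪ b)*a)*b)? : 14 states, 15 ε-transitions
  (((a ∪ b)*a)*b)? ∪ b : 18 states, 19 ε-transitions

18, 19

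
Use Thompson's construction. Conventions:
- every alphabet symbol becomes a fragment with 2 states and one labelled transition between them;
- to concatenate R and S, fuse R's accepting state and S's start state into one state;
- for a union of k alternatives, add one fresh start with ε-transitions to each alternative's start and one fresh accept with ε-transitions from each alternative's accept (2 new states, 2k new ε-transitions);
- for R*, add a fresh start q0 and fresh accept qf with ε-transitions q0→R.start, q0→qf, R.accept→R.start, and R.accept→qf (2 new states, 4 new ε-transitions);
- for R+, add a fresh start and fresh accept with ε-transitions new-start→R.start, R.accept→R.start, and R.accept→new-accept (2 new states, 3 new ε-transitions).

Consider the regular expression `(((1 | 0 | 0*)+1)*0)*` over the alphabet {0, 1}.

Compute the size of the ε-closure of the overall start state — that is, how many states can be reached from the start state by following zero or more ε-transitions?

13

Work bottom-up. For each fragment F, track |ε-closure(F.start)| and whether F's accept lies in that closure (i.e. whether F accepts ε). A single-symbol fragment has closure size 1 and does not accept ε.
  0* — the star's fresh start ε-reaches both the body's start and the fresh accept: |closure| = 2 + 1 = 3
  1 | 0 | 0* — |closure| = 1 (new start) + (1 + 1 + 3) + 1 (new accept, since some branch ε-reaches its own accept) = 7
  (1 | 0 | 0*)+ — new start ε-reaches the body's start; the body's accept is ε-reachable, so the new accept is too: |closure| = 1 + 7 + 1 = 9
  (1 | 0 | 0*)+1 — |closure| = 9 + (1−1) = 9 (closure spills across the concat boundary because the left factor accepts ε)
  ((1 | 0 | 0*)+1)* — the star's fresh start ε-reaches both the body's start and the fresh accept: |closure| = 2 + 9 = 11
  ((1 | 0 | 0*)+1)*0 — the left operand accepts ε, so the closure extends into the next operand (the shared merged state is already counted); |closure| = 11 + (1−1) = 11
  (((1 | 0 | 0*)+1)*0)* — the star's fresh start ε-reaches both the body's start and the fresh accept: |closure| = 2 + 11 = 13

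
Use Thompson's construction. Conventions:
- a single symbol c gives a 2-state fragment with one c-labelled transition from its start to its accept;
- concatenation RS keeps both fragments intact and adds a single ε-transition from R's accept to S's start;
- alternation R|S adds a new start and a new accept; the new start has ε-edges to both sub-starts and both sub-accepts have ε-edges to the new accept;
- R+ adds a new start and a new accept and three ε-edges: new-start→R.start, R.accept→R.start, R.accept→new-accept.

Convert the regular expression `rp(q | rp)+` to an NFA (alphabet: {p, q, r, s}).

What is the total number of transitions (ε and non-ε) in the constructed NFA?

By structural recursion:
Each of the 5 symbol leaves contributes 1 transition (1 symbol, 0 ε).
  rp : 3 transitions (2 symbol, 1 ε)
  q | rp : 8 transitions (3 symbol, 5 ε)
  (q | rp)+ : 11 transitions (3 symbol, 8 ε)
  rp(q | rp)+ : 15 transitions (5 symbol, 10 ε)

15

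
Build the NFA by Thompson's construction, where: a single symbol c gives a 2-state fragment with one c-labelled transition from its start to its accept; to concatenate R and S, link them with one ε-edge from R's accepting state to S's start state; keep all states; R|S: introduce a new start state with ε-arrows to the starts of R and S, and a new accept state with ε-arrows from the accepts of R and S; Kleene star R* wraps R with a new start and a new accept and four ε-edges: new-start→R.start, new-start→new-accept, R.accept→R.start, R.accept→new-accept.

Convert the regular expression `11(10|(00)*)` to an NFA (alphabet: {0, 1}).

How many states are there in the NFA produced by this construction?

16

By structural recursion:
Each of the 6 symbol leaves contributes a 2-state fragment.
  10 : 4 states
  00 : 4 states
  (00)* : 6 states
  10|(00)* : 12 states
  11(10|(00)*) : 16 states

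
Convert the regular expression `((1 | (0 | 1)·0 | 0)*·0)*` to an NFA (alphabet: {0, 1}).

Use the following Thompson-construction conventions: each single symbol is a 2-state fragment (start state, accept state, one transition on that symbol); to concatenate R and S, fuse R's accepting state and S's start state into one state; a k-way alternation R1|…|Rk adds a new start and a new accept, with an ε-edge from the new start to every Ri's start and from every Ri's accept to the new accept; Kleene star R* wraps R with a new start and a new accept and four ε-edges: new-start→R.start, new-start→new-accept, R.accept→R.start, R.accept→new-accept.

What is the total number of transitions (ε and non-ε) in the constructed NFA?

Recursing over subexpressions:
Each of the 6 symbol leaves contributes 1 transition (1 symbol, 0 ε).
  0 | 1 → 6 transitions (2 symbol, 4 ε)
  (0 | 1)·0 → 7 transitions (3 symbol, 4 ε)
  1 | (0 | 1)·0 | 0 → 15 transitions (5 symbol, 10 ε)
  (1 | (0 | 1)·0 | 0)* → 19 transitions (5 symbol, 14 ε)
  (1 | (0 | 1)·0 | 0)*·0 → 20 transitions (6 symbol, 14 ε)
  ((1 | (0 | 1)·0 | 0)*·0)* → 24 transitions (6 symbol, 18 ε)

24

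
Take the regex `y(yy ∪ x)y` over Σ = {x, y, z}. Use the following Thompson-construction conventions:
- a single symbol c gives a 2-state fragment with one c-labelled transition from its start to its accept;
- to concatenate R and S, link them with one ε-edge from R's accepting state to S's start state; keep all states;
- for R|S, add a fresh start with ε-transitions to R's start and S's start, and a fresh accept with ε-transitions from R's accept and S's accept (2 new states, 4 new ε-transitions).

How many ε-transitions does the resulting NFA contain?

7

Building bottom-up:
Each of the 5 symbol leaves contributes 0 ε-transitions.
  yy = 1 ε-transition
  yy ∪ x = 5 ε-transitions
  y(yy ∪ x)y = 7 ε-transitions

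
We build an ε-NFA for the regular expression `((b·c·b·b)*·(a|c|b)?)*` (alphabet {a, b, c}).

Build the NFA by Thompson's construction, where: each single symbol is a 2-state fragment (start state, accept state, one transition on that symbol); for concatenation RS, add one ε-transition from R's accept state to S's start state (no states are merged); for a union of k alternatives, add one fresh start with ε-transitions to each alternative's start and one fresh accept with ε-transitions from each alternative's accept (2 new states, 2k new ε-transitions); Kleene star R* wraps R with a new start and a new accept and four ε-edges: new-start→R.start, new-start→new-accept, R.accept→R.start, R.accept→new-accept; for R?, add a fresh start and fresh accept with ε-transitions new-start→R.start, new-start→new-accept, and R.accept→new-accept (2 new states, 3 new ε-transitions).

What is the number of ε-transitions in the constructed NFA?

21

Bottom-up over the parse tree:
Each of the 7 symbol leaves contributes 0 ε-transitions.
  b·c·b·b — 3 ε-transitions
  (b·c·b·b)* — 7 ε-transitions
  a|c|b — 6 ε-transitions
  (a|c|b)? — 9 ε-transitions
  (b·c·b·b)*·(a|c|b)? — 17 ε-transitions
  ((b·c·b·b)*·(a|c|b)?)* — 21 ε-transitions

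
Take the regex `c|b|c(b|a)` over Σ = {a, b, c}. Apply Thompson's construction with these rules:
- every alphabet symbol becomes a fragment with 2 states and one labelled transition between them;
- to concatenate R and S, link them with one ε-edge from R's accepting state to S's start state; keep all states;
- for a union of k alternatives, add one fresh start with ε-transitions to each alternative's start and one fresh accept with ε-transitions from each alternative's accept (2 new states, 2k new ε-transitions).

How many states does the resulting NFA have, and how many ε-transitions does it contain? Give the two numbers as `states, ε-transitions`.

Per subexpression:
Each of the 5 symbol leaves contributes 2 states and 0 ε-transitions.
  b|a = 6 states, 4 ε-transitions
  c(b|a) = 8 states, 5 ε-transitions
  c|b|c(b|a) = 14 states, 11 ε-transitions

14, 11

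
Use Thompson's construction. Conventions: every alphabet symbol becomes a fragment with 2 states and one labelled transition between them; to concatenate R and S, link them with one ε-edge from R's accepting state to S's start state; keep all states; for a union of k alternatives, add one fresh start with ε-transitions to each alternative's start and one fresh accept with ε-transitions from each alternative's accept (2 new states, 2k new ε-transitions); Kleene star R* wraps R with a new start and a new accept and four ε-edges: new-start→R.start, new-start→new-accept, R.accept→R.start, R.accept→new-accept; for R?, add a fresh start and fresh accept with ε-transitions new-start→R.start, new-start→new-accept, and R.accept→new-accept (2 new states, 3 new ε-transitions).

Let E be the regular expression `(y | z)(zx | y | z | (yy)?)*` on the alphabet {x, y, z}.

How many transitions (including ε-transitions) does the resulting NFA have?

Bottom-up over the parse tree:
Each of the 8 symbol leaves contributes 1 transition (1 symbol, 0 ε).
  y | z → 6 transitions (2 symbol, 4 ε)
  zx → 3 transitions (2 symbol, 1 ε)
  yy → 3 transitions (2 symbol, 1 ε)
  (yy)? → 6 transitions (2 symbol, 4 ε)
  zx | y | z | (yy)? → 19 transitions (6 symbol, 13 ε)
  (zx | y | z | (yy)?)* → 23 transitions (6 symbol, 17 ε)
  (y | z)(zx | y | z | (yy)?)* → 30 transitions (8 symbol, 22 ε)

30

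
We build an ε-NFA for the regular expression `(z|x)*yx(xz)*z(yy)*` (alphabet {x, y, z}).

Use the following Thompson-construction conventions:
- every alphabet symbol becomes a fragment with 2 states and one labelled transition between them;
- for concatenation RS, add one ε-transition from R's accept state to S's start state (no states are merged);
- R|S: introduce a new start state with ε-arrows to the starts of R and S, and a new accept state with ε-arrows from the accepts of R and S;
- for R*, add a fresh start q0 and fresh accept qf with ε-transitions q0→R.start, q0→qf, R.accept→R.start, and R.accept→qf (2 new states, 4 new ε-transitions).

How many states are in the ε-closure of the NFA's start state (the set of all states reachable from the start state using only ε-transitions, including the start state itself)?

Compute the ε-closure size of each fragment's start state recursively; a symbol fragment's start has no outgoing ε-edge, so its closure is just itself (size 1).
  z|x : new start ε-reaches every alternative's start; none of them accept ε, so the new accept is not reached: |closure| = 1 + 1 + 1 = 3
  (z|x)* : the star's fresh start ε-reaches both the body's start and the fresh accept: |closure| = 2 + 3 = 5
  xz : |closure| equals the left operand's closure size = 1 (its accept is not ε-reachable, so the closure stops there)
  (xz)* : new start has ε-edges to the inner start and to the new accept, so |closure| = 2 + 1 = 3
  yy : |closure| equals the left operand's closure size = 1 (its accept is not ε-reachable, so the closure stops there)
  (yy)* : the star's fresh start ε-reaches both the body's start and the fresh accept: |closure| = 2 + 1 = 3
  (z|x)*yx(xz)*z(yy)* : |closure| = 5 + 1 = 6 (closure spills across the concat boundary because the left factor accepts ε)

6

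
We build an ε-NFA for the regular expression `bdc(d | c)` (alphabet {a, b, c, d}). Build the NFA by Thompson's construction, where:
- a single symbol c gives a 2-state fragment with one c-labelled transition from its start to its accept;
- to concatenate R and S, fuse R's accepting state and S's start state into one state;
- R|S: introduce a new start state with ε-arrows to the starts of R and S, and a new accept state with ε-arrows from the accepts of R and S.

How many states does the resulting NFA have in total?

9

Recursing over subexpressions:
Each of the 5 symbol leaves contributes a 2-state fragment.
  d | c = 6 states
  bdc(d | c) = 9 states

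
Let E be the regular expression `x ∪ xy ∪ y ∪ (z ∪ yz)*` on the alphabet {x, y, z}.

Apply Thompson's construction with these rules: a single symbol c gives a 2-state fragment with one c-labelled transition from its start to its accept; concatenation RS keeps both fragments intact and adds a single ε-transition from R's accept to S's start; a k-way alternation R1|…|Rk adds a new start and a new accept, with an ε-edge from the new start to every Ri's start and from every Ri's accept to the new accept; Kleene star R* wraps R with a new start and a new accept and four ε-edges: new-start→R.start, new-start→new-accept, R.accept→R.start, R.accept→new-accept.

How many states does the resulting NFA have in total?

By structural recursion:
Each of the 7 symbol leaves contributes a 2-state fragment.
  xy = 4 states
  yz = 4 states
  z ∪ yz = 8 states
  (z ∪ yz)* = 10 states
  x ∪ xy ∪ y ∪ (z ∪ yz)* = 20 states

20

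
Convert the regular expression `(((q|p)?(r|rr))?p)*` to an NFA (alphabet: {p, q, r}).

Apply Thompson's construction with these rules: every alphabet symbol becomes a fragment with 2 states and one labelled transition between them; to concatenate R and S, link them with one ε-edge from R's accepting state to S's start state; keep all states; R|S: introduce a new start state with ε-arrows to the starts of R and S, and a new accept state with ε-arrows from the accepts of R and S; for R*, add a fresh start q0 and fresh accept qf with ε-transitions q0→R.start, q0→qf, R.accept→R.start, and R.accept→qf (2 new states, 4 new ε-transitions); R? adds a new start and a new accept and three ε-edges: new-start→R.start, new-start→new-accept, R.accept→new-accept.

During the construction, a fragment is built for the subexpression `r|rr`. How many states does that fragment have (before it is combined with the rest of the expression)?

8

Fragment for `r|rr`:
Each of the 3 symbol leaves contributes a 2-state fragment.
  rr : 4 states
  r|rr : 8 states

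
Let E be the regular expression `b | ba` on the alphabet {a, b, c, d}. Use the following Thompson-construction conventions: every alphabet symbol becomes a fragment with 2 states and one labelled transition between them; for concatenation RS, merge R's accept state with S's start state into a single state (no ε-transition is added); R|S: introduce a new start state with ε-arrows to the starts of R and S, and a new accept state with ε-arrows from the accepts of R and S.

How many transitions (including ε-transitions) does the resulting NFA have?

By structural recursion:
Each of the 3 symbol leaves contributes 1 transition (1 symbol, 0 ε).
  ba : 2 transitions (2 symbol, 0 ε)
  b | ba : 7 transitions (3 symbol, 4 ε)

7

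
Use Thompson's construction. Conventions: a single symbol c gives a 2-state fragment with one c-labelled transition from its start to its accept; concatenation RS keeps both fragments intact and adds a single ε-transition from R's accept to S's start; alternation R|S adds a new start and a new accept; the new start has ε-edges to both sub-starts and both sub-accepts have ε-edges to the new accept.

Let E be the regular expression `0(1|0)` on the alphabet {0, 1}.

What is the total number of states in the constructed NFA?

8

By structural recursion:
Each of the 3 symbol leaves contributes a 2-state fragment.
  1|0 : 6 states
  0(1|0) : 8 states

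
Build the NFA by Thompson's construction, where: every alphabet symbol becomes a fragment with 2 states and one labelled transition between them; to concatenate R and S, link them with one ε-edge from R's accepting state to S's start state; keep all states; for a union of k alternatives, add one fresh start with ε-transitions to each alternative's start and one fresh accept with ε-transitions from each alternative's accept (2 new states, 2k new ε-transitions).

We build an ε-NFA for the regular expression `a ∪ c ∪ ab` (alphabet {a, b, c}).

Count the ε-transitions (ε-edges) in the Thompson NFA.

7

By structural recursion:
Each of the 4 symbol leaves contributes 0 ε-transitions.
  ab : 1 ε-transition
  a ∪ c ∪ ab : 7 ε-transitions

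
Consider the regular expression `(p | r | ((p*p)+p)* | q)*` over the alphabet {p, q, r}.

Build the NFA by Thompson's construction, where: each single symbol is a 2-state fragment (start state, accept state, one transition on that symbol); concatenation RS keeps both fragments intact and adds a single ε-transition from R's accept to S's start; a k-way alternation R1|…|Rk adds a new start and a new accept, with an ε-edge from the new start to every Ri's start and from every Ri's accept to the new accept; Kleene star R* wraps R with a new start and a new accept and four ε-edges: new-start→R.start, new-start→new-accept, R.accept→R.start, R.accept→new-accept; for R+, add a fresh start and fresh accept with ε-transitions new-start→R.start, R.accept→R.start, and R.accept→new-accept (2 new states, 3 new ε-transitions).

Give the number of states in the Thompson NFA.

Per subexpression:
Each of the 6 symbol leaves contributes a 2-state fragment.
  p* → 4 states
  p*p → 6 states
  (p*p)+ → 8 states
  (p*p)+p → 10 states
  ((p*p)+p)* → 12 states
  p | r | ((p*p)+p)* | q → 20 states
  (p | r | ((p*p)+p)* | q)* → 22 states

22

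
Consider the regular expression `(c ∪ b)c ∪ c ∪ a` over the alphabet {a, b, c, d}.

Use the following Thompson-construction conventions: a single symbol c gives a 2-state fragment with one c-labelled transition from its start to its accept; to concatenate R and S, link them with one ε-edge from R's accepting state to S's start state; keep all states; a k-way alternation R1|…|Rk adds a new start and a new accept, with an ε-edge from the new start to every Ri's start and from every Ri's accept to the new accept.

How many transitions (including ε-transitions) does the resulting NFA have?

16

By structural recursion:
Each of the 5 symbol leaves contributes 1 transition (1 symbol, 0 ε).
  c ∪ b → 6 transitions (2 symbol, 4 ε)
  (c ∪ b)c → 8 transitions (3 symbol, 5 ε)
  (c ∪ b)c ∪ c ∪ a → 16 transitions (5 symbol, 11 ε)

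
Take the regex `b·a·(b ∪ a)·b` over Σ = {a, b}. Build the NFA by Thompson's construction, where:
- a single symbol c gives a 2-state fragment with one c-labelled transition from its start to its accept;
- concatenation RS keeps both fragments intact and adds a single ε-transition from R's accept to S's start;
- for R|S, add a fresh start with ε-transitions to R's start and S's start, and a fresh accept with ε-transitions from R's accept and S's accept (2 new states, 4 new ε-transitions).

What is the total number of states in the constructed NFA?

Building bottom-up:
Each of the 5 symbol leaves contributes a 2-state fragment.
  b ∪ a — 6 states
  b·a·(b ∪ a)·b — 12 states

12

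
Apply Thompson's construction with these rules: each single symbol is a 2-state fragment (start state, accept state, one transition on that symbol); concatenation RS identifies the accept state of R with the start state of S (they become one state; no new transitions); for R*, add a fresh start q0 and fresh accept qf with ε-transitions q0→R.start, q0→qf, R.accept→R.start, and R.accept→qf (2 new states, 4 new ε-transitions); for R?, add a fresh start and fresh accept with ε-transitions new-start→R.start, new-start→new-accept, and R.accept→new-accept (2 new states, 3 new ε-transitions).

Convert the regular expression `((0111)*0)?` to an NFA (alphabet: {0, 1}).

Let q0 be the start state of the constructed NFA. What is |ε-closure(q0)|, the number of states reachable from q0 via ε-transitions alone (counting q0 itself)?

Compute the ε-closure size of each fragment's start state recursively; a symbol fragment's start has no outgoing ε-edge, so its closure is just itself (size 1).
  0111 → |closure| equals the left operand's closure size = 1 (its accept is not ε-reachable, so the closure stops there)
  (0111)* → the star's fresh start ε-reaches both the body's start and the fresh accept: |closure| = 2 + 1 = 3
  (0111)*0 → |closure| = 3 + (1−1) = 3 (closure spills across the concat boundary because the left factor accepts ε)
  ((0111)*0)? → |closure| = 1 (new start) + 3 (body) + 1 (new accept, via ε) = 5

5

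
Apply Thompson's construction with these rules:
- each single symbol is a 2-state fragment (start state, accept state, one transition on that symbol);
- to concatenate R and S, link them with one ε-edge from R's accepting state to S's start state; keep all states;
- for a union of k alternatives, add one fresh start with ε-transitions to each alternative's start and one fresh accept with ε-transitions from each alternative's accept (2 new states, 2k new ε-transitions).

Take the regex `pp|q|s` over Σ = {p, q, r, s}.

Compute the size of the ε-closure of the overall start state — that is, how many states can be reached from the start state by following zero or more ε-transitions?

Let C(F) = |ε-closure(F.start)| within fragment F, and note whether F accepts ε. Symbol fragments have C = 1 and do not accept ε. Then:
  pp — same as the first factor's closure: |ε-closure| = 1
  pp|q|s — |ε-closure| = 1 + 1 + 1 + 1 = 4 (the new accept is not ε-reachable since no branch accepts ε)

4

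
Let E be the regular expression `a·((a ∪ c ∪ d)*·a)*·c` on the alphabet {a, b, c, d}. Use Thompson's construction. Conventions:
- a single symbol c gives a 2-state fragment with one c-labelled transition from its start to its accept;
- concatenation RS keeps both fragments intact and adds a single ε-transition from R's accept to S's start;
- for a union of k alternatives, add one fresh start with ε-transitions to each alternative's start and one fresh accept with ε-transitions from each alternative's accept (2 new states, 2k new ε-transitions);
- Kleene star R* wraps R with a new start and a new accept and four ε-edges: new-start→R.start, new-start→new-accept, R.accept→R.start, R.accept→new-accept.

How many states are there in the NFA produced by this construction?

Bottom-up over the parse tree:
Each of the 6 symbol leaves contributes a 2-state fragment.
  a ∪ c ∪ d : 8 states
  (a ∪ c ∪ d)* : 10 states
  (a ∪ c ∪ d)*·a : 12 states
  ((a ∪ c ∪ d)*·a)* : 14 states
  a·((a ∪ c ∪ d)*·a)*·c : 18 states

18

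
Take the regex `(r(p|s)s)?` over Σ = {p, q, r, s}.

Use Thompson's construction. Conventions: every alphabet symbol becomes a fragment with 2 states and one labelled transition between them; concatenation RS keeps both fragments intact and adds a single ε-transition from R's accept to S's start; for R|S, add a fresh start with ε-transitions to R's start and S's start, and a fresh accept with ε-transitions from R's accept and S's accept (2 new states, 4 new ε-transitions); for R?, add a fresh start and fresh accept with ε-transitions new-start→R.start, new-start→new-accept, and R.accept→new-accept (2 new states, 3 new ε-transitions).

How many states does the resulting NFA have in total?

Recursing over subexpressions:
Each of the 4 symbol leaves contributes a 2-state fragment.
  p|s → 6 states
  r(p|s)s → 10 states
  (r(p|s)s)? → 12 states

12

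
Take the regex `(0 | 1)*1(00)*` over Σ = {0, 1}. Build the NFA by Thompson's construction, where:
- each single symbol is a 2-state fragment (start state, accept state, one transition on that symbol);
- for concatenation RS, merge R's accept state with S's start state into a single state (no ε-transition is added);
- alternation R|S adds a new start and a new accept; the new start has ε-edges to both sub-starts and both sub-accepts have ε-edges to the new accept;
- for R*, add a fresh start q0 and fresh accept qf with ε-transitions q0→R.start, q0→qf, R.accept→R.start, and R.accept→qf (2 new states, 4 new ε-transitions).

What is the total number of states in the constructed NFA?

13

Building bottom-up:
Each of the 5 symbol leaves contributes a 2-state fragment.
  0 | 1 → 6 states
  (0 | 1)* → 8 states
  00 → 3 states
  (00)* → 5 states
  (0 | 1)*1(00)* → 13 states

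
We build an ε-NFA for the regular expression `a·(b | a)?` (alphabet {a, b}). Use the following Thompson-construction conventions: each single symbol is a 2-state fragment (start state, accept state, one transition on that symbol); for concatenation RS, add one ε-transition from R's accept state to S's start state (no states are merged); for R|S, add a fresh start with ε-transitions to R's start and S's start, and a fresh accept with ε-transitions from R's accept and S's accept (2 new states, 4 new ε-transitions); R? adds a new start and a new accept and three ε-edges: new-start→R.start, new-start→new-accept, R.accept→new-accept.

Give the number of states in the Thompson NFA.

By structural recursion:
Each of the 3 symbol leaves contributes a 2-state fragment.
  b | a → 6 states
  (b | a)? → 8 states
  a·(b | a)? → 10 states

10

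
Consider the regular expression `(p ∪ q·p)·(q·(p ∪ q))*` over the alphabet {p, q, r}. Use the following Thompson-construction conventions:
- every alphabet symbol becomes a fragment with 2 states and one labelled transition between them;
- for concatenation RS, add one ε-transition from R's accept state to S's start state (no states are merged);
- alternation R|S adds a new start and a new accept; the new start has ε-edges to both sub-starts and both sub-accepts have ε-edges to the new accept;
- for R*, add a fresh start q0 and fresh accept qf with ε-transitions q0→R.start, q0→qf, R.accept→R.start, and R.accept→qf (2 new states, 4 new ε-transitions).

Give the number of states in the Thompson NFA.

By structural recursion:
Each of the 6 symbol leaves contributes a 2-state fragment.
  q·p → 4 states
  p ∪ q·p → 8 states
  p ∪ q → 6 states
  q·(p ∪ q) → 8 states
  (q·(p ∪ q))* → 10 states
  (p ∪ q·p)·(q·(p ∪ q))* → 18 states

18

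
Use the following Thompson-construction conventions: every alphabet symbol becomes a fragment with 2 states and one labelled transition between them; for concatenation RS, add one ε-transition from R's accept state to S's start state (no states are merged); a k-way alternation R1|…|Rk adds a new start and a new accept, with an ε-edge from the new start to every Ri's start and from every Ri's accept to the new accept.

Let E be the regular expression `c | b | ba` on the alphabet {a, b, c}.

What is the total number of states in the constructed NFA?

10

By structural recursion:
Each of the 4 symbol leaves contributes a 2-state fragment.
  ba → 4 states
  c | b | ba → 10 states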